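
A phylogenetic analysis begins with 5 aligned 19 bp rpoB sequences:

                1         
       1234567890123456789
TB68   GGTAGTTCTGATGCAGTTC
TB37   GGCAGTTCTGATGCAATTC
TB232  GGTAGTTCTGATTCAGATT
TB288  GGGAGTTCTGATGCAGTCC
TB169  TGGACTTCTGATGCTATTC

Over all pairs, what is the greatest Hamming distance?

8

Pairwise Hamming distances:
  TB68 vs TB37: 2
  TB68 vs TB232: 3
  TB68 vs TB288: 2
  TB68 vs TB169: 5
  TB37 vs TB232: 5
  TB37 vs TB288: 3
  TB37 vs TB169: 4
  TB232 vs TB288: 5
  TB232 vs TB169: 8
  TB288 vs TB169: 5
The largest is 8, between TB232 and TB169.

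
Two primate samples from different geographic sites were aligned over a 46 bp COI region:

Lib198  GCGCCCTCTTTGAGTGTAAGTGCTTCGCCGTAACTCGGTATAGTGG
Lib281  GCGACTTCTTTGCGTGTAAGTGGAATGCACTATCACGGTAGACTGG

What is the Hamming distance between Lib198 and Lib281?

The sequences differ at positions 4 (C/A), 6 (C/T), 13 (A/C), 23 (C/G), 24 (T/A), 25 (T/A), 26 (C/T), 29 (C/A), 30 (G/C), 33 (A/T), 35 (T/A), 41 (T/G), 43 (G/C).
That gives 13 mismatches out of 46 aligned sites, so the Hamming distance is 13.

13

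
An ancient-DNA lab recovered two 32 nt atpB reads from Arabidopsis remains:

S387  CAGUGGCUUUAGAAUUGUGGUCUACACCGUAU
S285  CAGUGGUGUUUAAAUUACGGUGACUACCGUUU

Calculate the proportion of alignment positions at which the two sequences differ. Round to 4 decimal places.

Mismatches occur at site 7 (C↔U), site 8 (U↔G), site 11 (A↔U), site 12 (G↔A), site 17 (G↔A), site 18 (U↔C), site 22 (C↔G), site 23 (U↔A), site 24 (A↔C), site 25 (C↔U), site 31 (A↔U).
There are 11 differences over 32 sites, so p = 11/32 = 0.3438.

0.3438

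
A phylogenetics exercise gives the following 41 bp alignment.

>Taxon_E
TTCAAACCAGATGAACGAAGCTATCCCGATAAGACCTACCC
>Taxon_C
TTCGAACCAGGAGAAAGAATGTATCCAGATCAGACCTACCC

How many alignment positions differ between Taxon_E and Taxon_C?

8

Mismatches occur at site 4 (A↔G), site 11 (A↔G), site 12 (T↔A), site 16 (C↔A), site 20 (G↔T), site 21 (C↔G), site 27 (C↔A), site 31 (A↔C).
That gives 8 mismatches out of 41 aligned sites, so the Hamming distance is 8.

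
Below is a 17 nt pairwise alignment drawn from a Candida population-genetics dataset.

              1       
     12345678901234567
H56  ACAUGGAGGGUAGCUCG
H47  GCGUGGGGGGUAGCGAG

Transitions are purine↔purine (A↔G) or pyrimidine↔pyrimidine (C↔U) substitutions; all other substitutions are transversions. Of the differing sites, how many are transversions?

2

Mismatches occur at site 1 (A↔G, transition), site 3 (A↔G, transition), site 7 (A↔G, transition), site 15 (U↔G, transversion), site 16 (C↔A, transversion).
Of the 5 differences, 3 transitions and 2 transversions, so the answer is 2.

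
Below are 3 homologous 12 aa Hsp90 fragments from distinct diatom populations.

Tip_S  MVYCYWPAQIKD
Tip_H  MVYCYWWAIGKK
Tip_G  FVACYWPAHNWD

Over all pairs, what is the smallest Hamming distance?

Pairwise Hamming distances:
  Tip_S vs Tip_H: 4
  Tip_S vs Tip_G: 5
  Tip_H vs Tip_G: 7
The smallest is 4, between Tip_S and Tip_H.

4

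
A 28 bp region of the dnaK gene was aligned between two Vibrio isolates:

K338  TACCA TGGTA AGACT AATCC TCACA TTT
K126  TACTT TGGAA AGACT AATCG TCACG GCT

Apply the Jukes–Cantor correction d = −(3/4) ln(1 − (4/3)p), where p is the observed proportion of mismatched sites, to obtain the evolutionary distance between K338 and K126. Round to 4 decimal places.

Differing sites — 4:C/T; 5:A/T; 9:T/A; 20:C/G; 25:A/G; 26:T/G; 27:T/C.
p = 7/28 = 0.250000.
d = −0.75 · ln(1 − (4/3)·0.250000) = −0.75 · ln(0.666667) = −0.75 · (-0.405465) = 0.3041.

0.3041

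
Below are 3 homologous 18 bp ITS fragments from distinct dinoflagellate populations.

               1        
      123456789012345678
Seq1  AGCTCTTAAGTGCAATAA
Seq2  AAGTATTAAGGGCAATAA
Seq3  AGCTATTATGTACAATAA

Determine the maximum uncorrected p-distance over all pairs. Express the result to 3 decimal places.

Pairwise Hamming distances:
  Seq1 vs Seq2: 4
  Seq1 vs Seq3: 3
  Seq2 vs Seq3: 5
The largest is 5 mismatches, between Seq2 and Seq3; p = 5/18 = 0.278.

0.278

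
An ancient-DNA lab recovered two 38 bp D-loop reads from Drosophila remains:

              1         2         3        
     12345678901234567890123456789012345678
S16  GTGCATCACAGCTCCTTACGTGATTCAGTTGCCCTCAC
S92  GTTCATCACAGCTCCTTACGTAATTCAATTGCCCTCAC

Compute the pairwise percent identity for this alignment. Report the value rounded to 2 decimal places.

The sequences differ at positions 3 (G/T), 22 (G/A), 28 (G/A).
35 of the 38 sites match, so the percent identity is 35/38 × 100 = 92.11%.

92.11%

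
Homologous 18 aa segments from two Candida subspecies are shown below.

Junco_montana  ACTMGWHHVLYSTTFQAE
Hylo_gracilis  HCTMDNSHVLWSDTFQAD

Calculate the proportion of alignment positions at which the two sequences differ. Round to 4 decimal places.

0.3889

The sequences differ at positions 1 (A/H), 5 (G/D), 6 (W/N), 7 (H/S), 11 (Y/W), 13 (T/D), 18 (E/D).
There are 7 differences over 18 sites, so p = 7/18 = 0.3889.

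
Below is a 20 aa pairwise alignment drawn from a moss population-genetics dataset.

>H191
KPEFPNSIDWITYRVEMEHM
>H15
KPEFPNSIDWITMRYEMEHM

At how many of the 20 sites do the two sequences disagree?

2

Mismatches occur at site 13 (Y→M), site 15 (V→Y).
That gives 2 mismatches out of 20 aligned sites, so the Hamming distance is 2.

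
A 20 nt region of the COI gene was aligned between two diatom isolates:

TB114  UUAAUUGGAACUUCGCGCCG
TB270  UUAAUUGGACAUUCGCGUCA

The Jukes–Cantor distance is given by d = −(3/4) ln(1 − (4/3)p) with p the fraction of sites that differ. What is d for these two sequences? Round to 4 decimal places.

0.2326

The sequences differ at positions 10 (A/C), 11 (C/A), 18 (C/U), 20 (G/A).
p = 4/20 = 0.200000.
d = −0.75 · ln(1 − (4/3)·0.200000) = −0.75 · ln(0.733333) = −0.75 · (-0.310155) = 0.2326.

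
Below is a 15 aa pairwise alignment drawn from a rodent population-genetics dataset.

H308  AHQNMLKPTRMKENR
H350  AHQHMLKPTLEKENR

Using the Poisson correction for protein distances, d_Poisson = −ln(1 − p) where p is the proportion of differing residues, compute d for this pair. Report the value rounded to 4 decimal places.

The sequences differ at positions 4 (N/H), 10 (R/L), 11 (M/E).
p = 3/15 = 0.200000.
d = −ln(1 − 0.200000) = −ln(0.800000) = 0.2231.

0.2231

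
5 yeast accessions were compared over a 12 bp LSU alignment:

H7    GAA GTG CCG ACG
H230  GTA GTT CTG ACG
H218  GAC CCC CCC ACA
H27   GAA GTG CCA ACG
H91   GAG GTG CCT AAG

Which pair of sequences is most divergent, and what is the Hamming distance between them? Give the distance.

8

Pairwise Hamming distances:
  H7 vs H230: 3
  H7 vs H218: 6
  H7 vs H27: 1
  H7 vs H91: 3
  H230 vs H218: 8
  H230 vs H27: 4
  H230 vs H91: 6
  H218 vs H27: 6
  H218 vs H91: 7
  H27 vs H91: 3
The largest is 8, between H230 and H218.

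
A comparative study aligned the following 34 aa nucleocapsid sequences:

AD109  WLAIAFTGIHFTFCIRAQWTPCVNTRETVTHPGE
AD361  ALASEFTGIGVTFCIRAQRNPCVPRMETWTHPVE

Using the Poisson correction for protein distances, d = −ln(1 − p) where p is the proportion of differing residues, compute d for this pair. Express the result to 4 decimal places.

Mismatches occur at site 1 (W/A), site 4 (I/S), site 5 (A/E), site 10 (H/G), site 11 (F/V), site 19 (W/R), site 20 (T/N), site 24 (N/P), site 25 (T/R), site 26 (R/M), site 29 (V/W), site 33 (G/V).
p = 12/34 = 0.352941.
d = −ln(1 − 0.352941) = −ln(0.647059) = 0.4353.

0.4353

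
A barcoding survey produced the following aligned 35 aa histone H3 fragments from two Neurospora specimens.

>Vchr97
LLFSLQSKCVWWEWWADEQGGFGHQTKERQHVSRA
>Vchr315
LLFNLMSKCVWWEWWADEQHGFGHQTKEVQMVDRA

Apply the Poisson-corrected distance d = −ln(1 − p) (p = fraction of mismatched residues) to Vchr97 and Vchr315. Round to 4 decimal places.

Differing sites — 4:S/N; 6:Q/M; 20:G/H; 29:R/V; 31:H/M; 33:S/D.
p = 6/35 = 0.171429.
d = −ln(1 − 0.171429) = −ln(0.828571) = 0.1881.

0.1881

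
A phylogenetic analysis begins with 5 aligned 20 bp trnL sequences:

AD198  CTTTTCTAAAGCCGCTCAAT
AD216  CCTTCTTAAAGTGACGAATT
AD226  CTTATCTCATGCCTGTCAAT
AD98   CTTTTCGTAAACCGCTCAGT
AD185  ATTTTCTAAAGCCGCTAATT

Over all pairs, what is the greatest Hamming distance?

13

Pairwise Hamming distances:
  AD198 vs AD216: 9
  AD198 vs AD226: 5
  AD198 vs AD98: 4
  AD198 vs AD185: 3
  AD216 vs AD226: 13
  AD216 vs AD98: 12
  AD216 vs AD185: 8
  AD226 vs AD98: 8
  AD226 vs AD185: 8
  AD98 vs AD185: 6
The largest is 13, between AD216 and AD226.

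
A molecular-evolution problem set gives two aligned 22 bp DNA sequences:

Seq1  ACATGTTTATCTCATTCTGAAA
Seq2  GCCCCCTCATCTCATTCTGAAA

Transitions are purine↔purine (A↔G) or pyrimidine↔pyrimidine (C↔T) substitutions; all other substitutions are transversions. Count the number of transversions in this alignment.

2

Mismatches occur at site 1 (A/G, transition), site 3 (A/C, transversion), site 4 (T/C, transition), site 5 (G/C, transversion), site 6 (T/C, transition), site 8 (T/C, transition).
Of the 6 differences, 4 transitions and 2 transversions, so the answer is 2.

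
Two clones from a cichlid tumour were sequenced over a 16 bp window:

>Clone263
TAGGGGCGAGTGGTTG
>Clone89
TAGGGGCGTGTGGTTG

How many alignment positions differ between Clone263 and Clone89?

Differing sites — 9:A/T.
That gives 1 mismatch out of 16 aligned sites, so the Hamming distance is 1.

1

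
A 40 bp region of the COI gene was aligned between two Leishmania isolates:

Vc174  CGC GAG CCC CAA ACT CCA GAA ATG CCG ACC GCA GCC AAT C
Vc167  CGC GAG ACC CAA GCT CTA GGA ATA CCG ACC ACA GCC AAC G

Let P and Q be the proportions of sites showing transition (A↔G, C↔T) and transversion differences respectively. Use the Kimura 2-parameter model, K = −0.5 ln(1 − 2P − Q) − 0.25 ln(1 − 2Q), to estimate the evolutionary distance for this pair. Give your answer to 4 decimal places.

Differing sites — 7:C/A (Tv); 13:A/G (Ti); 17:C/T (Ti); 20:A/G (Ti); 24:G/A (Ti); 31:G/A (Ti); 39:T/C (Ti); 40:C/G (Tv).
Of the 8 differences, 6 transitions and 2 transversions over 40 sites: P = 6/40 = 0.150000, Q = 2/40 = 0.050000.
d = −0.5·ln(0.650000) − 0.25·ln(0.900000) = −0.5·(-0.430783) − 0.25·(-0.105361) = 0.2417.

0.2417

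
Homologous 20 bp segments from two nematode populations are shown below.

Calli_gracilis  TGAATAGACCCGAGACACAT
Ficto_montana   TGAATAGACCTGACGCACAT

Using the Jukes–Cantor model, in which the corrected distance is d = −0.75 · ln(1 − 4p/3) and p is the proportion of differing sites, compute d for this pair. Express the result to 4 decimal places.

0.1674

Mismatches occur at site 11 (C→T), site 14 (G→C), site 15 (A→G).
p = 3/20 = 0.150000.
d = −0.75 · ln(1 − (4/3)·0.150000) = −0.75 · ln(0.800000) = −0.75 · (-0.223144) = 0.1674.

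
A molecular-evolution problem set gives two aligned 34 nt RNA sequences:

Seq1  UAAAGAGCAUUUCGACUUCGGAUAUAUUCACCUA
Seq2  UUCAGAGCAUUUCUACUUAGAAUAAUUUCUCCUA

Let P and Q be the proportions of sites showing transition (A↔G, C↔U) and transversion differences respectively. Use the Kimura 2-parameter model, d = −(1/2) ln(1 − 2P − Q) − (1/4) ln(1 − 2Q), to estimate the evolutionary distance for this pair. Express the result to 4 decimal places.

The sequences differ at positions 2 (A/U, transversion), 3 (A/C, transversion), 14 (G/U, transversion), 19 (C/A, transversion), 21 (G/A, transition), 25 (U/A, transversion), 26 (A/U, transversion), 30 (A/U, transversion).
Of the 8 differences, 1 transition and 7 transversions over 34 sites: P = 1/34 = 0.029412, Q = 7/34 = 0.205882.
d = −0.5·ln(0.735294) − 0.25·ln(0.588236) = −0.5·(-0.307485) − 0.25·(-0.530627) = 0.2864.

0.2864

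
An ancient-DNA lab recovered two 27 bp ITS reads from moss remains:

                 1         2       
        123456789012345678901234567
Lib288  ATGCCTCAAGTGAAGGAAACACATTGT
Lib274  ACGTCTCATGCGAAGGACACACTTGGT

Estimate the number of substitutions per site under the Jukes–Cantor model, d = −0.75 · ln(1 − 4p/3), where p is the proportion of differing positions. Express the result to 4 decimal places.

0.3181

The sequences differ at positions 2 (T/C), 4 (C/T), 9 (A/T), 11 (T/C), 18 (A/C), 23 (A/T), 25 (T/G).
p = 7/27 = 0.259259.
d = −0.75 · ln(1 − (4/3)·0.259259) = −0.75 · ln(0.654321) = −0.75 · (-0.424157) = 0.3181.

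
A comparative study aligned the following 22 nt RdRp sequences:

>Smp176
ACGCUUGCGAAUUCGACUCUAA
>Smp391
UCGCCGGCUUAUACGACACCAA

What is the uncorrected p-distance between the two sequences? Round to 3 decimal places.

0.364

The sequences differ at positions 1 (A/U), 5 (U/C), 6 (U/G), 9 (G/U), 10 (A/U), 13 (U/A), 18 (U/A), 20 (U/C).
There are 8 differences over 22 sites, so p = 8/22 = 0.364.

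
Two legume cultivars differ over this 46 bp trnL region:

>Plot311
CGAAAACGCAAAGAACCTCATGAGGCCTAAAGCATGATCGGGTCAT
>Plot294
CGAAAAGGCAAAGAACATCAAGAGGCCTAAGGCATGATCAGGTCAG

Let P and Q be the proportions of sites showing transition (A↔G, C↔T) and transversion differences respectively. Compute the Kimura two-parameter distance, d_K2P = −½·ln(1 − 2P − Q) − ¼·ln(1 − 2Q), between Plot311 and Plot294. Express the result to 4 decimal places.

0.1433

Mismatches occur at site 7 (C→G, transversion), site 17 (C→A, transversion), site 21 (T→A, transversion), site 31 (A→G, transition), site 40 (G→A, transition), site 46 (T→G, transversion).
Of the 6 differences, 2 transitions and 4 transversions over 46 sites: P = 2/46 = 0.043478, Q = 4/46 = 0.086957.
d = −0.5·ln(0.826087) − 0.25·ln(0.826086) = −0.5·(-0.191055) − 0.25·(-0.191056) = 0.1433.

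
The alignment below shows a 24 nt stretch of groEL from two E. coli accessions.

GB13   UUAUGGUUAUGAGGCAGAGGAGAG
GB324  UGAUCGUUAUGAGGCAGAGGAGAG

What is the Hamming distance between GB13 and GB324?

Mismatches occur at site 2 (U↔G), site 5 (G↔C).
That gives 2 mismatches out of 24 aligned sites, so the Hamming distance is 2.

2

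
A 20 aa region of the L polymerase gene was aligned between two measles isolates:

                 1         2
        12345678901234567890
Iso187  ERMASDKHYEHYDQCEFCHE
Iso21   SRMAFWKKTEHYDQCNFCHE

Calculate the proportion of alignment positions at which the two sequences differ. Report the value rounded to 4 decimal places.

The sequences differ at positions 1 (E/S), 5 (S/F), 6 (D/W), 8 (H/K), 9 (Y/T), 16 (E/N).
There are 6 differences over 20 sites, so p = 6/20 = 0.3000.

0.3000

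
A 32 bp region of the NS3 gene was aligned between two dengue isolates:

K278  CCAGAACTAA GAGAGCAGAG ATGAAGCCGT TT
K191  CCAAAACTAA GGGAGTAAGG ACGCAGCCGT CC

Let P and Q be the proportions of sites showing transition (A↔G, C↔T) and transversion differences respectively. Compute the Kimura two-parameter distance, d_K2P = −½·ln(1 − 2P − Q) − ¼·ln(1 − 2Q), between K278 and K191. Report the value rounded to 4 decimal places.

The sequences differ at positions 4 (G/A, transition), 12 (A/G, transition), 16 (C/T, transition), 18 (G/A, transition), 19 (A/G, transition), 22 (T/C, transition), 24 (A/C, transversion), 31 (T/C, transition), 32 (T/C, transition).
Of the 9 differences, 8 transitions and 1 transversion over 32 sites: P = 8/32 = 0.250000, Q = 1/32 = 0.031250.
d = −0.5·ln(0.468750) − 0.25·ln(0.937500) = −0.5·(-0.757686) − 0.25·(-0.064539) = 0.3950.

0.3950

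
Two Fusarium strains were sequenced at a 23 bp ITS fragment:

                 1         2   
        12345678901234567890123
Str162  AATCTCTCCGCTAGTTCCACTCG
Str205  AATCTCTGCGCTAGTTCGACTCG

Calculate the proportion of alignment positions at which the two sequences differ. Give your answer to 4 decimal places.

Differing sites — 8:C/G; 18:C/G.
There are 2 differences over 23 sites, so p = 2/23 = 0.0870.

0.0870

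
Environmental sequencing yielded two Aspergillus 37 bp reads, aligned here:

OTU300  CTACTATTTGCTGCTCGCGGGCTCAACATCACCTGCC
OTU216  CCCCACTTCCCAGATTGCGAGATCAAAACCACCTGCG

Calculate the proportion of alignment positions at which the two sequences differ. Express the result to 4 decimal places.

0.3784

The sequences differ at positions 2 (T/C), 3 (A/C), 5 (T/A), 6 (A/C), 9 (T/C), 10 (G/C), 12 (T/A), 14 (C/A), 16 (C/T), 20 (G/A), 22 (C/A), 27 (C/A), 29 (T/C), 37 (C/G).
There are 14 differences over 37 sites, so p = 14/37 = 0.3784.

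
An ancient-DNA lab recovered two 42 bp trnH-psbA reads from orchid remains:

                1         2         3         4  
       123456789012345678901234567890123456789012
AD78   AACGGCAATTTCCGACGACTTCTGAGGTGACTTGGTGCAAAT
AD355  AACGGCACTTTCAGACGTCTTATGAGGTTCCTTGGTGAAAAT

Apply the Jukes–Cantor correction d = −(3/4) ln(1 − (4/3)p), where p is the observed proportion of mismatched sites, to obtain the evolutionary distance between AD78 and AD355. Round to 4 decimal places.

Mismatches occur at site 8 (A→C), site 13 (C→A), site 18 (A→T), site 22 (C→A), site 29 (G→T), site 30 (A→C), site 38 (C→A).
p = 7/42 = 0.166667.
d = −0.75 · ln(1 − (4/3)·0.166667) = −0.75 · ln(0.777777) = −0.75 · (-0.251315) = 0.1885.

0.1885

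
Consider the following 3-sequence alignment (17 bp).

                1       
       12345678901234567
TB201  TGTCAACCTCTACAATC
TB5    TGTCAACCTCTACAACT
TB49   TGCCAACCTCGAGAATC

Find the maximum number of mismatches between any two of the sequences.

Pairwise Hamming distances:
  TB201 vs TB5: 2
  TB201 vs TB49: 3
  TB5 vs TB49: 5
The largest is 5, between TB5 and TB49.

5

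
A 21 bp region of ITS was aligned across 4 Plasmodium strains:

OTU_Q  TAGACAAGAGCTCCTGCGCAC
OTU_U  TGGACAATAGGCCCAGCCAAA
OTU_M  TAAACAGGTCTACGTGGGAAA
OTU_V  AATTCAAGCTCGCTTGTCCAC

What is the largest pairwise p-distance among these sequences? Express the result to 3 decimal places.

0.667

Pairwise Hamming distances:
  OTU_Q vs OTU_U: 8
  OTU_Q vs OTU_M: 10
  OTU_Q vs OTU_V: 9
  OTU_U vs OTU_M: 12
  OTU_U vs OTU_V: 14
  OTU_M vs OTU_V: 13
The largest is 14 mismatches, between OTU_U and OTU_V; p = 14/21 = 0.667.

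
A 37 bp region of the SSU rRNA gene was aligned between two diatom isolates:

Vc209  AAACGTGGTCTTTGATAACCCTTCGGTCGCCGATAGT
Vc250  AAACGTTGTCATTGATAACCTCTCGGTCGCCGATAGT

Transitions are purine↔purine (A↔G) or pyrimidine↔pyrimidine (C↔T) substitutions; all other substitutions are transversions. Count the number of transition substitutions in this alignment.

Differing sites — 7:G/T (Tv); 11:T/A (Tv); 21:C/T (Ti); 22:T/C (Ti).
Of the 4 differences, 2 transitions and 2 transversions, so the answer is 2.

2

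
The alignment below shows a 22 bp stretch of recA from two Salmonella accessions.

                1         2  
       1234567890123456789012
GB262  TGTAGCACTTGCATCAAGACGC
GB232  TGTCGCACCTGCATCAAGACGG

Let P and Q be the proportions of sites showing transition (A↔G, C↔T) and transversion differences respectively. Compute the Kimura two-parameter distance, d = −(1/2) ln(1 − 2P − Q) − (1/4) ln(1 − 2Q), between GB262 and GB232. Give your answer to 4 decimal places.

0.1505

The sequences differ at positions 4 (A/C, transversion), 9 (T/C, transition), 22 (C/G, transversion).
Of the 3 differences, 1 transition and 2 transversions over 22 sites: P = 1/22 = 0.045455, Q = 2/22 = 0.090909.
d = −0.5·ln(0.818181) − 0.25·ln(0.818182) = −0.5·(-0.200672) − 0.25·(-0.200670) = 0.1505.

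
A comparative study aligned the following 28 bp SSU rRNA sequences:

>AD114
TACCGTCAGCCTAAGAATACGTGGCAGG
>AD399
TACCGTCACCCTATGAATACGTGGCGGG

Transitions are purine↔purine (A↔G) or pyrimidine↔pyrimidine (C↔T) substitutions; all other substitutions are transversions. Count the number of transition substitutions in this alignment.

The sequences differ at positions 9 (G/C, transversion), 14 (A/T, transversion), 26 (A/G, transition).
Of the 3 differences, 1 transition and 2 transversions, so the answer is 1.

1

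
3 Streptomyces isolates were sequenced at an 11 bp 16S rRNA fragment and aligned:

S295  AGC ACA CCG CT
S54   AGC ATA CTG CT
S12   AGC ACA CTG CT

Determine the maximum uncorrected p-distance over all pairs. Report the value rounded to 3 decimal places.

Pairwise Hamming distances:
  S295 vs S54: 2
  S295 vs S12: 1
  S54 vs S12: 1
The largest is 2 mismatches, between S295 and S54; p = 2/11 = 0.182.

0.182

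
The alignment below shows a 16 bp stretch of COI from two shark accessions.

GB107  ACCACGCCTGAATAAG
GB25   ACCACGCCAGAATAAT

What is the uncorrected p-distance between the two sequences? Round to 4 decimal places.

0.1250

Mismatches occur at site 9 (T→A), site 16 (G→T).
There are 2 differences over 16 sites, so p = 2/16 = 0.1250.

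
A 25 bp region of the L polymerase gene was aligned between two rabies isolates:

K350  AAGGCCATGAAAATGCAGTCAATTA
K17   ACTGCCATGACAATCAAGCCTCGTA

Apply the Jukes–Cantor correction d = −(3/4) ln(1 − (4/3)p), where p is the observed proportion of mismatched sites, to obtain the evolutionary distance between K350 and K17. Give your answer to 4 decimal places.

Mismatches occur at site 2 (A↔C), site 3 (G↔T), site 11 (A↔C), site 15 (G↔C), site 16 (C↔A), site 19 (T↔C), site 21 (A↔T), site 22 (A↔C), site 23 (T↔G).
p = 9/25 = 0.360000.
d = −0.75 · ln(1 − (4/3)·0.360000) = −0.75 · ln(0.520000) = −0.75 · (-0.653926) = 0.4904.

0.4904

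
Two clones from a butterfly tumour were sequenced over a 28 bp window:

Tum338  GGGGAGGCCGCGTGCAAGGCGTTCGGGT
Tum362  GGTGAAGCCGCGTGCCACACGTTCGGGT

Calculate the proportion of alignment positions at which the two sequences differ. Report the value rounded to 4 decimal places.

The sequences differ at positions 3 (G/T), 6 (G/A), 16 (A/C), 18 (G/C), 19 (G/A).
There are 5 differences over 28 sites, so p = 5/28 = 0.1786.

0.1786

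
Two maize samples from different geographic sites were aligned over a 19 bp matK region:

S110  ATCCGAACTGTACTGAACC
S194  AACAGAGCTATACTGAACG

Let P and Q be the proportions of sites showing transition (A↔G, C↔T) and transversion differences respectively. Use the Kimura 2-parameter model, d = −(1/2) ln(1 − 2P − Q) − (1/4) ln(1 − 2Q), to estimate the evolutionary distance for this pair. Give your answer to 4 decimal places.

The sequences differ at positions 2 (T/A, transversion), 4 (C/A, transversion), 7 (A/G, transition), 10 (G/A, transition), 19 (C/G, transversion).
Of the 5 differences, 2 transitions and 3 transversions over 19 sites: P = 2/19 = 0.105263, Q = 3/19 = 0.157895.
d = −0.5·ln(0.631579) − 0.25·ln(0.684210) = −0.5·(-0.459532) − 0.25·(-0.379490) = 0.3246.

0.3246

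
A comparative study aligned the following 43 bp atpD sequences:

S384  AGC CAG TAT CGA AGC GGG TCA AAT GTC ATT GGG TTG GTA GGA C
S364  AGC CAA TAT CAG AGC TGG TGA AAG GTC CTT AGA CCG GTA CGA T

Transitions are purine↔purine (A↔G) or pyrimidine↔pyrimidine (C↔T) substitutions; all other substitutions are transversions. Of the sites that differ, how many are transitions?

Differing sites — 6:G/A (Ti); 11:G/A (Ti); 12:A/G (Ti); 16:G/T (Tv); 20:C/G (Tv); 24:T/G (Tv); 28:A/C (Tv); 31:G/A (Ti); 33:G/A (Ti); 34:T/C (Ti); 35:T/C (Ti); 40:G/C (Tv); 43:C/T (Ti).
Of the 13 differences, 8 transitions and 5 transversions, so the answer is 8.

8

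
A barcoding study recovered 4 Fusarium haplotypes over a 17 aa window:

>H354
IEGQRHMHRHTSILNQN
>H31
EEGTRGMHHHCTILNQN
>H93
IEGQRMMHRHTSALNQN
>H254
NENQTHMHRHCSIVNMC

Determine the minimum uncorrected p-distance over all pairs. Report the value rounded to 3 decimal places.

0.118

Pairwise Hamming distances:
  H354 vs H31: 6
  H354 vs H93: 2
  H354 vs H254: 7
  H31 vs H93: 7
  H31 vs H254: 10
  H93 vs H254: 9
The smallest is 2 mismatches, between H354 and H93; p = 2/17 = 0.118.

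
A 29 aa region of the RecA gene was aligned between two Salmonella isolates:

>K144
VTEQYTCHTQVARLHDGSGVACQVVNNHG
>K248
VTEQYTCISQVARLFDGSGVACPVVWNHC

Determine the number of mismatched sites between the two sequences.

The sequences differ at positions 8 (H/I), 9 (T/S), 15 (H/F), 23 (Q/P), 26 (N/W), 29 (G/C).
That gives 6 mismatches out of 29 aligned sites, so the Hamming distance is 6.

6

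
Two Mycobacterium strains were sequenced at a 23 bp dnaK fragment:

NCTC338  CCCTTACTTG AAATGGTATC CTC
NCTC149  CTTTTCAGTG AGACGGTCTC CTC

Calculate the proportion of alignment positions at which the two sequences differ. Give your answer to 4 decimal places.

Differing sites — 2:C/T; 3:C/T; 6:A/C; 7:C/A; 8:T/G; 12:A/G; 14:T/C; 18:A/C.
There are 8 differences over 23 sites, so p = 8/23 = 0.3478.

0.3478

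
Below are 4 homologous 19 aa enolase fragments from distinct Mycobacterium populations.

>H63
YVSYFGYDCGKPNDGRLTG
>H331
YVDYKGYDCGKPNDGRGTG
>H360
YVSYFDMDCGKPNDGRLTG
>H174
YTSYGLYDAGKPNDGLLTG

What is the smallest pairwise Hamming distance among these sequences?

2

Pairwise Hamming distances:
  H63 vs H331: 3
  H63 vs H360: 2
  H63 vs H174: 5
  H331 vs H360: 5
  H331 vs H174: 7
  H360 vs H174: 6
The smallest is 2, between H63 and H360.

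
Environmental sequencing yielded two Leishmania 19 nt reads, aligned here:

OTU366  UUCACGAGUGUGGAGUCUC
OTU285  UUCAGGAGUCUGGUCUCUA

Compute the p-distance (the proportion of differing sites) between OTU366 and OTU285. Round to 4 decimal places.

The sequences differ at positions 5 (C/G), 10 (G/C), 14 (A/U), 15 (G/C), 19 (C/A).
There are 5 differences over 19 sites, so p = 5/19 = 0.2632.

0.2632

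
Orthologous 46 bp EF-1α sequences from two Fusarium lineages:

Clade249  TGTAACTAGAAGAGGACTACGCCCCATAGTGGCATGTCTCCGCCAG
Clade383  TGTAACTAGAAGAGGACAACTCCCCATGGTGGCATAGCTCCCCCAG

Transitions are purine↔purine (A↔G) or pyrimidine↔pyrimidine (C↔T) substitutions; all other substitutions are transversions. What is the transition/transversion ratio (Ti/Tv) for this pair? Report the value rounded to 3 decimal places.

0.500

The sequences differ at positions 18 (T/A, transversion), 21 (G/T, transversion), 28 (A/G, transition), 36 (G/A, transition), 37 (T/G, transversion), 42 (G/C, transversion).
Of the 6 differences, 2 transitions and 4 transversions, so Ti/Tv = 2/4 = 0.500.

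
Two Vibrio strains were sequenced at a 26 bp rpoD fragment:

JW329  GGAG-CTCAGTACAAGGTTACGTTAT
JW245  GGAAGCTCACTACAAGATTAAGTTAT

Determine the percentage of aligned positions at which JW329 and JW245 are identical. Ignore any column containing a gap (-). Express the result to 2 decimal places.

Excluding the 1 gap column leaves 25 comparable sites.
Mismatches occur at site 4 (G↔A), site 10 (G↔C), site 17 (G↔A), site 21 (C↔A).
21 of the 25 comparable sites match, so the percent identity is 21/25 × 100 = 84.00%.

84.00%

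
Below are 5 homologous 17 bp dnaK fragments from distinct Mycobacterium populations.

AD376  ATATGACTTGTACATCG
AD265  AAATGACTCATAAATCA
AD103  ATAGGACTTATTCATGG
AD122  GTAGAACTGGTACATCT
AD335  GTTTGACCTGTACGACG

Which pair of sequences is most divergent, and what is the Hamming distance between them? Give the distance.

Pairwise Hamming distances:
  AD376 vs AD265: 5
  AD376 vs AD103: 4
  AD376 vs AD122: 5
  AD376 vs AD335: 5
  AD265 vs AD103: 7
  AD265 vs AD122: 8
  AD265 vs AD335: 10
  AD103 vs AD122: 7
  AD103 vs AD335: 9
  AD122 vs AD335: 8
The largest is 10, between AD265 and AD335.

10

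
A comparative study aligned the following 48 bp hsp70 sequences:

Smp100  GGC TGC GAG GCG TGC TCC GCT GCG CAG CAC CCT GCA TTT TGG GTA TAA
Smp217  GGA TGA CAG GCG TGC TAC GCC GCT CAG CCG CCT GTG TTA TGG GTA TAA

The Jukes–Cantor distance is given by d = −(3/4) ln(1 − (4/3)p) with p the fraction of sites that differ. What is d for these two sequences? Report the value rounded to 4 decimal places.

Mismatches occur at site 3 (C→A), site 6 (C→A), site 7 (G→C), site 17 (C→A), site 21 (T→C), site 24 (G→T), site 29 (A→C), site 30 (C→G), site 35 (C→T), site 36 (A→G), site 39 (T→A).
p = 11/48 = 0.229167.
d = −0.75 · ln(1 − (4/3)·0.229167) = −0.75 · ln(0.694444) = −0.75 · (-0.364644) = 0.2735.

0.2735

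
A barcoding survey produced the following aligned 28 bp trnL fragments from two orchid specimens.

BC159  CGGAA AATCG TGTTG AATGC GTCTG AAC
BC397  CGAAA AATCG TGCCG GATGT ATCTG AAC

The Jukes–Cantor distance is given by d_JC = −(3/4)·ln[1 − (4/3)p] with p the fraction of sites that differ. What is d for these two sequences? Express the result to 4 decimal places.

The sequences differ at positions 3 (G/A), 13 (T/C), 14 (T/C), 16 (A/G), 20 (C/T), 21 (G/A).
p = 6/28 = 0.214286.
d = −0.75 · ln(1 − (4/3)·0.214286) = −0.75 · ln(0.714285) = −0.75 · (-0.336473) = 0.2524.

0.2524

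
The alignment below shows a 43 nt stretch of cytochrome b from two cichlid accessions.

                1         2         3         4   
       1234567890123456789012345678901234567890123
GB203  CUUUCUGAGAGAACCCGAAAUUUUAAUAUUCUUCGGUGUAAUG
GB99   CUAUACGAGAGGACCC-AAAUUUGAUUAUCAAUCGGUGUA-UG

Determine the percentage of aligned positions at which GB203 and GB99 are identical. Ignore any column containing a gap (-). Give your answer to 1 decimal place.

Excluding the 2 gap columns leaves 41 comparable sites.
Differing sites — 3:U/A; 5:C/A; 6:U/C; 12:A/G; 24:U/G; 26:A/U; 30:U/C; 31:C/A; 32:U/A.
32 of the 41 comparable sites match, so the percent identity is 32/41 × 100 = 78.0%.

78.0%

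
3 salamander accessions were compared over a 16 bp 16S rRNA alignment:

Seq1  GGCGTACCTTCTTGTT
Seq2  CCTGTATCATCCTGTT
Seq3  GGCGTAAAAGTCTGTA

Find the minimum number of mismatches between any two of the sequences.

Pairwise Hamming distances:
  Seq1 vs Seq2: 6
  Seq1 vs Seq3: 7
  Seq2 vs Seq3: 8
The smallest is 6, between Seq1 and Seq2.

6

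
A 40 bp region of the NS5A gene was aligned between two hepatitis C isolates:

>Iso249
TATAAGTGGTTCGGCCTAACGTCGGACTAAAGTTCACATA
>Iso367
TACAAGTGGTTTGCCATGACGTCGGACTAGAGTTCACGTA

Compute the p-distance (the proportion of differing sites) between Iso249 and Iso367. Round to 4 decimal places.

The sequences differ at positions 3 (T/C), 12 (C/T), 14 (G/C), 16 (C/A), 18 (A/G), 30 (A/G), 38 (A/G).
There are 7 differences over 40 sites, so p = 7/40 = 0.1750.

0.1750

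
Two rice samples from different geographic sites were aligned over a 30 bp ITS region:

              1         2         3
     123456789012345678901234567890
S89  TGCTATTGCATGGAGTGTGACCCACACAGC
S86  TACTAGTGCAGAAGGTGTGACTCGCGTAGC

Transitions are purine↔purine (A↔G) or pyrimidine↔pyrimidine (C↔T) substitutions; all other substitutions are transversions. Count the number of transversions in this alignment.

2

The sequences differ at positions 2 (G/A, transition), 6 (T/G, transversion), 11 (T/G, transversion), 12 (G/A, transition), 13 (G/A, transition), 14 (A/G, transition), 22 (C/T, transition), 24 (A/G, transition), 26 (A/G, transition), 27 (C/T, transition).
Of the 10 differences, 8 transitions and 2 transversions, so the answer is 2.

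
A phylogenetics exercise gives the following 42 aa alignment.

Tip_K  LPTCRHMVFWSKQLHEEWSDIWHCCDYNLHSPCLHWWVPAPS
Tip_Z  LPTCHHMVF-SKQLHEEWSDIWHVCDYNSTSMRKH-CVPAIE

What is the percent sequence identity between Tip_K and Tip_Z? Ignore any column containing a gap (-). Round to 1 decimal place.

Excluding the 2 gap columns leaves 40 comparable sites.
Differing sites — 5:R/H; 24:C/V; 29:L/S; 30:H/T; 32:P/M; 33:C/R; 34:L/K; 37:W/C; 41:P/I; 42:S/E.
30 of the 40 comparable sites match, so the percent identity is 30/40 × 100 = 75.0%.

75.0%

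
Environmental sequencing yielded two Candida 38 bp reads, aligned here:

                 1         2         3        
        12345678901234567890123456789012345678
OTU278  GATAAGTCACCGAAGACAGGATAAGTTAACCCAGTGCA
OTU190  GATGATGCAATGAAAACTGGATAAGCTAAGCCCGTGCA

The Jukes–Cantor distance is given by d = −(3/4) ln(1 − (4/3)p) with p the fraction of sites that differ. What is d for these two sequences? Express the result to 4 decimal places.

0.3241

Mismatches occur at site 4 (A↔G), site 6 (G↔T), site 7 (T↔G), site 10 (C↔A), site 11 (C↔T), site 15 (G↔A), site 18 (A↔T), site 26 (T↔C), site 30 (C↔G), site 33 (A↔C).
p = 10/38 = 0.263158.
d = −0.75 · ln(1 − (4/3)·0.263158) = −0.75 · ln(0.649123) = −0.75 · (-0.432133) = 0.3241.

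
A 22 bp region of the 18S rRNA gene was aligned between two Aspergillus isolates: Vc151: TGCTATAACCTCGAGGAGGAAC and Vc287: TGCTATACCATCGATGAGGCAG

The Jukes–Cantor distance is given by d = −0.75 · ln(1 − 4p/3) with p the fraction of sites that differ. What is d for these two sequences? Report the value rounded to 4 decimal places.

0.2708

Differing sites — 8:A/C; 10:C/A; 15:G/T; 20:A/C; 22:C/G.
p = 5/22 = 0.227273.
d = −0.75 · ln(1 − (4/3)·0.227273) = −0.75 · ln(0.696969) = −0.75 · (-0.361014) = 0.2708.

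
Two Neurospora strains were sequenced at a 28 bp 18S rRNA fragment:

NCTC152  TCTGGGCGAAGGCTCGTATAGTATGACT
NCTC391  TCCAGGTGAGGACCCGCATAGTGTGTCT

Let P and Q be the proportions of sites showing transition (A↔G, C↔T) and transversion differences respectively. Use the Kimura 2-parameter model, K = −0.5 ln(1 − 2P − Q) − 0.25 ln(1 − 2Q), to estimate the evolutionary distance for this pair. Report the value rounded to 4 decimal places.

0.4857

The sequences differ at positions 3 (T/C, transition), 4 (G/A, transition), 7 (C/T, transition), 10 (A/G, transition), 12 (G/A, transition), 14 (T/C, transition), 17 (T/C, transition), 23 (A/G, transition), 26 (A/T, transversion).
Of the 9 differences, 8 transitions and 1 transversion over 28 sites: P = 8/28 = 0.285714, Q = 1/28 = 0.035714.
d = −0.5·ln(0.392858) − 0.25·ln(0.928572) = −0.5·(-0.934307) − 0.25·(-0.074107) = 0.4857.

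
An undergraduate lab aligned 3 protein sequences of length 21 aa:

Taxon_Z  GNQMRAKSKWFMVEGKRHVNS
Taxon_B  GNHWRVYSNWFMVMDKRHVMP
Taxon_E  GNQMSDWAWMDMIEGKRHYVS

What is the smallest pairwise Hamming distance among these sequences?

Pairwise Hamming distances:
  Taxon_Z vs Taxon_B: 9
  Taxon_Z vs Taxon_E: 10
  Taxon_B vs Taxon_E: 15
The smallest is 9, between Taxon_Z and Taxon_B.

9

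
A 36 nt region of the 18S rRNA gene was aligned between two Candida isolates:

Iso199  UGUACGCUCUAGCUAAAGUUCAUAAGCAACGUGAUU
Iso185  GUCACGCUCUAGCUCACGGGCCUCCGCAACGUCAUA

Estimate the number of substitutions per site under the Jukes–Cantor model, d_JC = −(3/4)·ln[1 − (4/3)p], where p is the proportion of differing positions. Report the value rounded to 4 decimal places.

The sequences differ at positions 1 (U/G), 2 (G/U), 3 (U/C), 15 (A/C), 17 (A/C), 19 (U/G), 20 (U/G), 22 (A/C), 24 (A/C), 25 (A/C), 33 (G/C), 36 (U/A).
p = 12/36 = 0.333333.
d = −0.75 · ln(1 − (4/3)·0.333333) = −0.75 · ln(0.555556) = −0.75 · (-0.587786) = 0.4408.

0.4408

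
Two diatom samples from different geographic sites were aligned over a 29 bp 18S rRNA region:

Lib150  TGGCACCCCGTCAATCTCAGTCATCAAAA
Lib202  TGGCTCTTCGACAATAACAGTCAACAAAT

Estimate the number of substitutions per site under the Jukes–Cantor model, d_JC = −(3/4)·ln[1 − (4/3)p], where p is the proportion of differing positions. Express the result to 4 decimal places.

Differing sites — 5:A/T; 7:C/T; 8:C/T; 11:T/A; 16:C/A; 17:T/A; 24:T/A; 29:A/T.
p = 8/29 = 0.275862.
d = −0.75 · ln(1 − (4/3)·0.275862) = −0.75 · ln(0.632184) = −0.75 · (-0.458575) = 0.3439.

0.3439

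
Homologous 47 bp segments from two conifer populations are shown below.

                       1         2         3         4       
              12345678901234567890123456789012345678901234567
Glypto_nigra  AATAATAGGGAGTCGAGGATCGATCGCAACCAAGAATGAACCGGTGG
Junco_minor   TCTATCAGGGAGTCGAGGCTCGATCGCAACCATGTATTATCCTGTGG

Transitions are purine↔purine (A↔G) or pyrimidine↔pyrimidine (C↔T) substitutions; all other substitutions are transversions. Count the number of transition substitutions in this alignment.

Mismatches occur at site 1 (A/T, transversion), site 2 (A/C, transversion), site 5 (A/T, transversion), site 6 (T/C, transition), site 19 (A/C, transversion), site 33 (A/T, transversion), site 35 (A/T, transversion), site 38 (G/T, transversion), site 40 (A/T, transversion), site 43 (G/T, transversion).
Of the 10 differences, 1 transition and 9 transversions, so the answer is 1.

1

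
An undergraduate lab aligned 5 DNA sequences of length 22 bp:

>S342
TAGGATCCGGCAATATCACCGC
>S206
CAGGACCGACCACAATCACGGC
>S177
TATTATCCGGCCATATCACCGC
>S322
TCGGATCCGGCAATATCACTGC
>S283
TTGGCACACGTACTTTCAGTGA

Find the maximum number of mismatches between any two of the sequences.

Pairwise Hamming distances:
  S342 vs S206: 8
  S342 vs S177: 3
  S342 vs S322: 2
  S342 vs S283: 11
  S206 vs S177: 11
  S206 vs S322: 9
  S206 vs S283: 13
  S177 vs S322: 5
  S177 vs S283: 14
  S322 vs S283: 10
The largest is 14, between S177 and S283.

14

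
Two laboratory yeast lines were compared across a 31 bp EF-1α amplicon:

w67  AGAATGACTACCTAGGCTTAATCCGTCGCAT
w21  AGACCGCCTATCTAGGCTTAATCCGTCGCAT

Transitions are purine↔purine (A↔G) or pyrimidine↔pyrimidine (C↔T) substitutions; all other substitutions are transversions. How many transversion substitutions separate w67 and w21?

Differing sites — 4:A/C (Tv); 5:T/C (Ti); 7:A/C (Tv); 11:C/T (Ti).
Of the 4 differences, 2 transitions and 2 transversions, so the answer is 2.

2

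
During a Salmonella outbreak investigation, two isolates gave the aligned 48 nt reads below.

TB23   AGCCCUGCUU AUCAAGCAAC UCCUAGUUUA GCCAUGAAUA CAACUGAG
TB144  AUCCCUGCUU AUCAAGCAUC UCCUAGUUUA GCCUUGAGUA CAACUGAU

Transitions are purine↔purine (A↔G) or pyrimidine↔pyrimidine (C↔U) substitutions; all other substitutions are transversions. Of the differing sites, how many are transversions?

The sequences differ at positions 2 (G/U, transversion), 19 (A/U, transversion), 34 (A/U, transversion), 38 (A/G, transition), 48 (G/U, transversion).
Of the 5 differences, 1 transition and 4 transversions, so the answer is 4.

4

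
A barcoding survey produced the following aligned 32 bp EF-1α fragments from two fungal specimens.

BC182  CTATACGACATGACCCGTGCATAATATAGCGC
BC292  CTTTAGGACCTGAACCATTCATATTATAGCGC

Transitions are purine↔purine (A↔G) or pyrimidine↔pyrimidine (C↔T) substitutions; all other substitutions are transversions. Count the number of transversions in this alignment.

6

Differing sites — 3:A/T (Tv); 6:C/G (Tv); 10:A/C (Tv); 14:C/A (Tv); 17:G/A (Ti); 19:G/T (Tv); 24:A/T (Tv).
Of the 7 differences, 1 transition and 6 transversions, so the answer is 6.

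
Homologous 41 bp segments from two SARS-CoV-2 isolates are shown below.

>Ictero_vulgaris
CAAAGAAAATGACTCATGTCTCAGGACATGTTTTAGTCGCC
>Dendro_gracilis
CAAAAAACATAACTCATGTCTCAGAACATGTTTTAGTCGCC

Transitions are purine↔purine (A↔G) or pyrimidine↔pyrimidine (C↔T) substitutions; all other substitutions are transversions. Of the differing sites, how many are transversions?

Mismatches occur at site 5 (G/A, transition), site 8 (A/C, transversion), site 11 (G/A, transition), site 25 (G/A, transition).
Of the 4 differences, 3 transitions and 1 transversion, so the answer is 1.

1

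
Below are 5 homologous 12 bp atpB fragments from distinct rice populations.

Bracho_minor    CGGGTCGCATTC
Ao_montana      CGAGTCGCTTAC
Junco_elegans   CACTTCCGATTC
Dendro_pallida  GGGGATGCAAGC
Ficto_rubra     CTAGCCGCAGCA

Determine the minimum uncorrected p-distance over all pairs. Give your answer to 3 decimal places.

0.250

Pairwise Hamming distances:
  Bracho_minor vs Ao_montana: 3
  Bracho_minor vs Junco_elegans: 5
  Bracho_minor vs Dendro_pallida: 5
  Bracho_minor vs Ficto_rubra: 6
  Ao_montana vs Junco_elegans: 7
  Ao_montana vs Dendro_pallida: 7
  Ao_montana vs Ficto_rubra: 6
  Junco_elegans vs Dendro_pallida: 10
  Junco_elegans vs Ficto_rubra: 9
  Dendro_pallida vs Ficto_rubra: 8
The smallest is 3 mismatches, between Bracho_minor and Ao_montana; p = 3/12 = 0.250.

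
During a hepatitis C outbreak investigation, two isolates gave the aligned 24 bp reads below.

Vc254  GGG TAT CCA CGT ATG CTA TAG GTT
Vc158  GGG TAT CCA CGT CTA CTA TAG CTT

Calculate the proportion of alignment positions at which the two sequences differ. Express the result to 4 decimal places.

0.1250

The sequences differ at positions 13 (A/C), 15 (G/A), 22 (G/C).
There are 3 differences over 24 sites, so p = 3/24 = 0.1250.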